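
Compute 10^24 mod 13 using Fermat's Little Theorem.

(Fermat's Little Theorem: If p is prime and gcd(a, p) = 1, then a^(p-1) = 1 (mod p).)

Step 1: Since 13 is prime, by Fermat's Little Theorem: 10^12 = 1 (mod 13).
Step 2: Reduce exponent: 24 mod 12 = 0.
Step 3: So 10^24 = 10^0 (mod 13).
Step 4: 10^0 mod 13 = 1.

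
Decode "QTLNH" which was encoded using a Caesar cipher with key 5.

Step 1: Reverse the shift by subtracting 5 from each letter position.
  Q (position 16) -> position (16-5) mod 26 = 11 -> L
  T (position 19) -> position (19-5) mod 26 = 14 -> O
  L (position 11) -> position (11-5) mod 26 = 6 -> G
  N (position 13) -> position (13-5) mod 26 = 8 -> I
  H (position 7) -> position (7-5) mod 26 = 2 -> C
Decrypted message: LOGIC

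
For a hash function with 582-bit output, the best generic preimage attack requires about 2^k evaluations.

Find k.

Step 1: The hash has a 582-bit output.
Step 2: Preimage resistance means: given a digest h(x), it should be infeasible to find any input that hashes to it.
With a 582-bit output there are 2^582 possible digests, so a generic brute-force preimage search costs about 2^582 evaluations.
Step 3: Security level = 582 bits.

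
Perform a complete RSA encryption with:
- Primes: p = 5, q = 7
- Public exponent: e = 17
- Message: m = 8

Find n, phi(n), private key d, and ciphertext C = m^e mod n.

Step 1: n = 5 * 7 = 35.
Step 2: phi(n) = (5-1)(7-1) = 4 * 6 = 24.
Step 3: Find d = 17^(-1) mod 24 = 17.
  Verify: 17 * 17 = 289 = 1 (mod 24).
Step 4: C = 8^17 mod 35 = 8.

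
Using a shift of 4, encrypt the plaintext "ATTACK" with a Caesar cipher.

Step 1: For each letter, shift forward by 4 positions (mod 26).
  A (position 0) -> position (0+4) mod 26 = 4 -> E
  T (position 19) -> position (19+4) mod 26 = 23 -> X
  T (position 19) -> position (19+4) mod 26 = 23 -> X
  A (position 0) -> position (0+4) mod 26 = 4 -> E
  C (position 2) -> position (2+4) mod 26 = 6 -> G
  K (position 10) -> position (10+4) mod 26 = 14 -> O
Result: EXXEGO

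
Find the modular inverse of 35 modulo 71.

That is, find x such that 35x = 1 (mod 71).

Step 1: We need x such that 35 * x = 1 (mod 71).
Step 2: Using the extended Euclidean algorithm or trial:
  35 * 69 = 2415 = 34 * 71 + 1.
Step 3: Since 2415 mod 71 = 1, the inverse is x = 69.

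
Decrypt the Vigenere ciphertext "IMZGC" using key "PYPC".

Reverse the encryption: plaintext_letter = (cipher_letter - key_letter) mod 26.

Step 1: Extend key: PYPCP
Step 2: Decrypt each letter (c - k) mod 26:
  I(8) - P(15) = (8-15) mod 26 = 19 = T
  M(12) - Y(24) = (12-24) mod 26 = 14 = O
  Z(25) - P(15) = (25-15) mod 26 = 10 = K
  G(6) - C(2) = (6-2) mod 26 = 4 = E
  C(2) - P(15) = (2-15) mod 26 = 13 = N
Plaintext: TOKEN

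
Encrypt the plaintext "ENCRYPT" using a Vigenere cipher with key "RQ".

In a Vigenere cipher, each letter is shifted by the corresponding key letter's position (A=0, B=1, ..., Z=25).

Step 1: Repeat key to match plaintext length:
  Plaintext: ENCRYPT
  Key:       RQRQRQR
Step 2: Encrypt each letter:
  E(4) + R(17) = (4+17) mod 26 = 21 = V
  N(13) + Q(16) = (13+16) mod 26 = 3 = D
  C(2) + R(17) = (2+17) mod 26 = 19 = T
  R(17) + Q(16) = (17+16) mod 26 = 7 = H
  Y(24) + R(17) = (24+17) mod 26 = 15 = P
  P(15) + Q(16) = (15+16) mod 26 = 5 = F
  T(19) + R(17) = (19+17) mod 26 = 10 = K
Ciphertext: VDTHPFK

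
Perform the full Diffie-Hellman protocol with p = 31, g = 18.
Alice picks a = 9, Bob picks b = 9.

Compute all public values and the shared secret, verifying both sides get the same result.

Step 1: A = g^a mod p = 18^9 mod 31 = 2.
Step 2: B = g^b mod p = 18^9 mod 31 = 2.
Step 3: Alice computes s = B^a mod p = 2^9 mod 31 = 16.
Step 4: Bob computes s = A^b mod p = 2^9 mod 31 = 16.
Both sides agree: shared secret = 16.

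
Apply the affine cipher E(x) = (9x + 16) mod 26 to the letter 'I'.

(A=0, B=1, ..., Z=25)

Step 1: Convert 'I' to number: x = 8.
Step 2: E(8) = (9 * 8 + 16) mod 26 = 88 mod 26 = 10.
Step 3: Convert 10 back to letter: K.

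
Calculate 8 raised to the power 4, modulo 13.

Step 1: Compute 8^4 mod 13 step by step, reducing modulo 13 at each step.
  8^1 mod 13 = 8
  8^2 mod 13 = (8 * 8) mod 13 = 12
  8^3 mod 13 = (12 * 8) mod 13 = 5
  8^4 mod 13 = (5 * 8) mod 13 = 1
Step 2: Result = 1.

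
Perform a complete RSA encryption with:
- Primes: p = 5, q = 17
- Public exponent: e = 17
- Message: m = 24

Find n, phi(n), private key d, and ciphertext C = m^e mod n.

Step 1: n = 5 * 17 = 85.
Step 2: phi(n) = (5-1)(17-1) = 4 * 16 = 64.
Step 3: Find d = 17^(-1) mod 64 = 49.
  Verify: 17 * 49 = 833 = 1 (mod 64).
Step 4: C = 24^17 mod 85 = 24.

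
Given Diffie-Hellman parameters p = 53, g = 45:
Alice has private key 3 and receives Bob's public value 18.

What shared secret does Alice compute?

Step 1: s = B^a mod p = 18^3 mod 53.
  18^1 mod 53 = 18
  18^2 mod 53 = (18 * 18) mod 53 = 6
  18^3 mod 53 = (6 * 18) mod 53 = 2
Result: shared secret = 2.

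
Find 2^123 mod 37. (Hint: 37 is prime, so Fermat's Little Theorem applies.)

Step 1: Since 37 is prime, by Fermat's Little Theorem: 2^36 = 1 (mod 37).
Step 2: Reduce exponent: 123 mod 36 = 15.
Step 3: So 2^123 = 2^15 (mod 37).
Step 4: 2^15 mod 37 = 23.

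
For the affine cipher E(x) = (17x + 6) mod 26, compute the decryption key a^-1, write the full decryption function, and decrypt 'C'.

Step 1: Find a^-1, the modular inverse of 17 mod 26.
Step 2: We need 17 * a^-1 = 1 (mod 26).
Step 3: 17 * 23 = 391 = 15 * 26 + 1, so a^-1 = 23.
Step 4: D(y) = 23(y - 6) mod 26.
Step 5: Apply to 'C' (y = 2): D(2) = 23 * (2 - 6) mod 26 = 23 * -4 mod 26 = 12 -> 'M'.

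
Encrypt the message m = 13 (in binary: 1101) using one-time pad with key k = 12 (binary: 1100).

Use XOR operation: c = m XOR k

Step 1: Write out the XOR operation bit by bit:
  Message: 1101
  Key:     1100
  XOR:     0001
Step 2: Convert to decimal: 0001 = 1.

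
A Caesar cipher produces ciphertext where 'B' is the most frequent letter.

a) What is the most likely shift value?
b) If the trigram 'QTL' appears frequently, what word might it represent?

Step 1: In English, 'E' is the most frequent letter (12.7%).
Step 2: The most frequent ciphertext letter is 'B' (position 1).
Step 3: Shift = (1 - 4) mod 26 = 23.
Step 4: Decrypt 'QTL' by shifting back 23:
  Q -> T
  T -> W
  L -> O
Step 5: 'QTL' decrypts to 'TWO'.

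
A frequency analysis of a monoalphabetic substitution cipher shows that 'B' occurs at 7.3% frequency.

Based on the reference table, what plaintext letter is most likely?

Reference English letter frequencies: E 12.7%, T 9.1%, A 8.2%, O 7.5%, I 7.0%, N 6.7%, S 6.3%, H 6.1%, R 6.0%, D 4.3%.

Step 1: The observed frequency is 7.3%.
Step 2: Compare with English frequencies:
  E: 12.7% (difference: 5.4%)
  T: 9.1% (difference: 1.8%)
  A: 8.2% (difference: 0.9%)
  O: 7.5% (difference: 0.2%) <-- closest
  I: 7.0% (difference: 0.3%)
  N: 6.7% (difference: 0.6%)
  S: 6.3% (difference: 1.0%)
  H: 6.1% (difference: 1.2%)
  R: 6.0% (difference: 1.3%)
  D: 4.3% (difference: 3.0%)
Step 3: 'B' most likely represents 'O' (frequency 7.5%).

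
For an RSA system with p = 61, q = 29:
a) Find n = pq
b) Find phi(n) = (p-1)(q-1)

Step 1: n = p * q = 61 * 29 = 1769.
Step 2: phi(n) = (p-1)(q-1) = 60 * 28 = 1680.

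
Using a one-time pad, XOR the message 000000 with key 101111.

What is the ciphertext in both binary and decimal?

Step 1: Write out the XOR operation bit by bit:
  Message: 000000
  Key:     101111
  XOR:     101111
Step 2: Convert to decimal: 101111 = 47.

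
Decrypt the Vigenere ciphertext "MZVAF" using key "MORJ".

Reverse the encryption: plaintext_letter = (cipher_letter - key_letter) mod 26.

Step 1: Extend key: MORJM
Step 2: Decrypt each letter (c - k) mod 26:
  M(12) - M(12) = (12-12) mod 26 = 0 = A
  Z(25) - O(14) = (25-14) mod 26 = 11 = L
  V(21) - R(17) = (21-17) mod 26 = 4 = E
  A(0) - J(9) = (0-9) mod 26 = 17 = R
  F(5) - M(12) = (5-12) mod 26 = 19 = T
Plaintext: ALERT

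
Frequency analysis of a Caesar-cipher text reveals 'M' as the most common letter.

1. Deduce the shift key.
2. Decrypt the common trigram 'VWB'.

Step 1: In English, 'E' is the most frequent letter (12.7%).
Step 2: The most frequent ciphertext letter is 'M' (position 12).
Step 3: Shift = (12 - 4) mod 26 = 8.
Step 4: Decrypt 'VWB' by shifting back 8:
  V -> N
  W -> O
  B -> T
Step 5: 'VWB' decrypts to 'NOT'.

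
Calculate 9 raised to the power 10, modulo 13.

Step 1: Compute 9^10 mod 13 step by step, reducing modulo 13 at each step.
  9^1 mod 13 = 9
  9^2 mod 13 = (9 * 9) mod 13 = 3
  9^3 mod 13 = (3 * 9) mod 13 = 1
  9^4 mod 13 = (1 * 9) mod 13 = 9
  9^5 mod 13 = (9 * 9) mod 13 = 3
  9^6 mod 13 = (3 * 9) mod 13 = 1
  9^7 mod 13 = (1 * 9) mod 13 = 9
  9^8 mod 13 = (9 * 9) mod 13 = 3
  9^9 mod 13 = (3 * 9) mod 13 = 1
  9^10 mod 13 = (1 * 9) mod 13 = 9
Step 2: Result = 9.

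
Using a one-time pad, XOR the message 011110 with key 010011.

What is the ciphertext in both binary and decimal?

Step 1: Write out the XOR operation bit by bit:
  Message: 011110
  Key:     010011
  XOR:     001101
Step 2: Convert to decimal: 001101 = 13.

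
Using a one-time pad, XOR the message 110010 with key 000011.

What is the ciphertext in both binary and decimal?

Step 1: Write out the XOR operation bit by bit:
  Message: 110010
  Key:     000011
  XOR:     110001
Step 2: Convert to decimal: 110001 = 49.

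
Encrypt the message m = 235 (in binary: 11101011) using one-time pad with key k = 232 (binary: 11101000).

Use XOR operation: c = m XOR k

Step 1: Write out the XOR operation bit by bit:
  Message: 11101011
  Key:     11101000
  XOR:     00000011
Step 2: Convert to decimal: 00000011 = 3.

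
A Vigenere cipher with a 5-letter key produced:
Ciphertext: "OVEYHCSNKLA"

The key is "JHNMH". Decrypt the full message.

Step 1: Key 'JHNMH' has length 5. Extended key: JHNMHJHNMHJ
Step 2: Decrypt each position:
  O(14) - J(9) = 5 = F
  V(21) - H(7) = 14 = O
  E(4) - N(13) = 17 = R
  Y(24) - M(12) = 12 = M
  H(7) - H(7) = 0 = A
  C(2) - J(9) = 19 = T
  S(18) - H(7) = 11 = L
  N(13) - N(13) = 0 = A
  K(10) - M(12) = 24 = Y
  L(11) - H(7) = 4 = E
  A(0) - J(9) = 17 = R
Plaintext: FORMATLAYER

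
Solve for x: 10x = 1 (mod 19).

Step 1: We need x such that 10 * x = 1 (mod 19).
Step 2: Using the extended Euclidean algorithm or trial:
  10 * 2 = 20 = 1 * 19 + 1.
Step 3: Since 20 mod 19 = 1, the inverse is x = 2.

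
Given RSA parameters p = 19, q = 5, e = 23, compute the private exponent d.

Step 1: n = 19 * 5 = 95.
Step 2: phi(n) = 18 * 4 = 72.
Step 3: Find d such that 23 * d = 1 (mod 72).
Step 4: d = 23^(-1) mod 72 = 47.
Verification: 23 * 47 = 1081 = 15 * 72 + 1.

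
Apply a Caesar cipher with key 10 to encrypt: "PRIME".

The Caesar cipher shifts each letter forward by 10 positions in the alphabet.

Step 1: For each letter, shift forward by 10 positions (mod 26).
  P (position 15) -> position (15+10) mod 26 = 25 -> Z
  R (position 17) -> position (17+10) mod 26 = 1 -> B
  I (position 8) -> position (8+10) mod 26 = 18 -> S
  M (position 12) -> position (12+10) mod 26 = 22 -> W
  E (position 4) -> position (4+10) mod 26 = 14 -> O
Result: ZBSWO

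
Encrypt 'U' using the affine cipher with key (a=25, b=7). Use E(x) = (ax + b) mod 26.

Step 1: Convert 'U' to number: x = 20.
Step 2: E(20) = (25 * 20 + 7) mod 26 = 507 mod 26 = 13.
Step 3: Convert 13 back to letter: N.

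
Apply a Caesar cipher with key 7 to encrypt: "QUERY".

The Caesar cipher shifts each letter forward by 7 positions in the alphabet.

Step 1: For each letter, shift forward by 7 positions (mod 26).
  Q (position 16) -> position (16+7) mod 26 = 23 -> X
  U (position 20) -> position (20+7) mod 26 = 1 -> B
  E (position 4) -> position (4+7) mod 26 = 11 -> L
  R (position 17) -> position (17+7) mod 26 = 24 -> Y
  Y (position 24) -> position (24+7) mod 26 = 5 -> F
Result: XBLYF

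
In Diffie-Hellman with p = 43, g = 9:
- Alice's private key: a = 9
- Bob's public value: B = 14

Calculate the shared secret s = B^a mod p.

Step 1: s = B^a mod p = 14^9 mod 43.
  14^1 mod 43 = 14
  14^2 mod 43 = (14 * 14) mod 43 = 24
  14^3 mod 43 = (24 * 14) mod 43 = 35
  14^4 mod 43 = (35 * 14) mod 43 = 17
  14^5 mod 43 = (17 * 14) mod 43 = 23
  14^6 mod 43 = (23 * 14) mod 43 = 21
  14^7 mod 43 = (21 * 14) mod 43 = 36
  14^8 mod 43 = (36 * 14) mod 43 = 31
  14^9 mod 43 = (31 * 14) mod 43 = 4
Result: shared secret = 4.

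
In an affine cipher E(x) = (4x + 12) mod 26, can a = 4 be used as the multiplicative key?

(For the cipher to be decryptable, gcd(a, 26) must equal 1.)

Step 1: Compute gcd(4, 26).
Step 2: gcd(4, 26) = 2.
Since gcd = 2 != 1, 4 shares a common factor with 26, so it cannot be used.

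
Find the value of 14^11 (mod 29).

Step 1: Compute 14^11 mod 29 step by step, reducing modulo 29 at each step.
  14^1 mod 29 = 14
  14^2 mod 29 = (14 * 14) mod 29 = 22
  14^3 mod 29 = (22 * 14) mod 29 = 18
  14^4 mod 29 = (18 * 14) mod 29 = 20
  14^5 mod 29 = (20 * 14) mod 29 = 19
  14^6 mod 29 = (19 * 14) mod 29 = 5
  14^7 mod 29 = (5 * 14) mod 29 = 12
  14^8 mod 29 = (12 * 14) mod 29 = 23
  14^9 mod 29 = (23 * 14) mod 29 = 3
  14^10 mod 29 = (3 * 14) mod 29 = 13
  14^11 mod 29 = (13 * 14) mod 29 = 8
Step 2: Result = 8.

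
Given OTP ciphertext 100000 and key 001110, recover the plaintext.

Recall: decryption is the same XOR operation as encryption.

Step 1: XOR ciphertext with key:
  Ciphertext: 100000
  Key:        001110
  XOR:        101110
Step 2: Plaintext = 101110 = 46 in decimal.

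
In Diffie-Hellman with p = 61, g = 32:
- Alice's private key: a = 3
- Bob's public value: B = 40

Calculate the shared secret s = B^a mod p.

Step 1: s = B^a mod p = 40^3 mod 61.
  40^1 mod 61 = 40
  40^2 mod 61 = (40 * 40) mod 61 = 14
  40^3 mod 61 = (14 * 40) mod 61 = 11
Result: shared secret = 11.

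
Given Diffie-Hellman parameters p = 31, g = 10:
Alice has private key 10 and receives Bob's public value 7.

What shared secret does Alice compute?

Step 1: s = B^a mod p = 7^10 mod 31.
  7^1 mod 31 = 7
  7^2 mod 31 = (7 * 7) mod 31 = 18
  7^3 mod 31 = (18 * 7) mod 31 = 2
  7^4 mod 31 = (2 * 7) mod 31 = 14
  7^5 mod 31 = (14 * 7) mod 31 = 5
  7^6 mod 31 = (5 * 7) mod 31 = 4
  7^7 mod 31 = (4 * 7) mod 31 = 28
  7^8 mod 31 = (28 * 7) mod 31 = 10
  7^9 mod 31 = (10 * 7) mod 31 = 8
  7^10 mod 31 = (8 * 7) mod 31 = 25
Result: shared secret = 25.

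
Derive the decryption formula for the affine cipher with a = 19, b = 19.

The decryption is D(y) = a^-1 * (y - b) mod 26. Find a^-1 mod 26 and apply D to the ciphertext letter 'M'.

Step 1: Find a^-1, the modular inverse of 19 mod 26.
Step 2: We need 19 * a^-1 = 1 (mod 26).
Step 3: 19 * 11 = 209 = 8 * 26 + 1, so a^-1 = 11.
Step 4: D(y) = 11(y - 19) mod 26.
Step 5: Apply to 'M' (y = 12): D(12) = 11 * (12 - 19) mod 26 = 11 * -7 mod 26 = 1 -> 'B'.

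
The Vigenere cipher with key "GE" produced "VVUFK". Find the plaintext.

Step 1: Extend key: GEGEG
Step 2: Decrypt each letter (c - k) mod 26:
  V(21) - G(6) = (21-6) mod 26 = 15 = P
  V(21) - E(4) = (21-4) mod 26 = 17 = R
  U(20) - G(6) = (20-6) mod 26 = 14 = O
  F(5) - E(4) = (5-4) mod 26 = 1 = B
  K(10) - G(6) = (10-6) mod 26 = 4 = E
Plaintext: PROBE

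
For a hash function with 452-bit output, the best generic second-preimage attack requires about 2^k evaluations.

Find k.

Step 1: The hash has a 452-bit output.
Step 2: Second-preimage resistance means: given a specific input x, it should be infeasible to find a different y with h(y) = h(x).
With a 452-bit output, a generic search for a second preimage costs about 2^452 evaluations (each trial matches the fixed target with probability 2^-452).
Step 3: Security level = 452 bits.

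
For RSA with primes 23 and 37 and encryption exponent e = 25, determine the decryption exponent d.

Step 1: n = 23 * 37 = 851.
Step 2: phi(n) = 22 * 36 = 792.
Step 3: Find d such that 25 * d = 1 (mod 792).
Step 4: d = 25^(-1) mod 792 = 697.
Verification: 25 * 697 = 17425 = 22 * 792 + 1.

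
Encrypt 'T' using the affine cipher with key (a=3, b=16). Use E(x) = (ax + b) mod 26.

Step 1: Convert 'T' to number: x = 19.
Step 2: E(19) = (3 * 19 + 16) mod 26 = 73 mod 26 = 21.
Step 3: Convert 21 back to letter: V.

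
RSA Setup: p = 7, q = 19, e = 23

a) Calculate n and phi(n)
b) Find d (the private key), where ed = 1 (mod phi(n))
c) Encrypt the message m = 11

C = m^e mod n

Step 1: n = 7 * 19 = 133.
Step 2: phi(n) = (7-1)(19-1) = 6 * 18 = 108.
Step 3: Find d = 23^(-1) mod 108 = 47.
  Verify: 23 * 47 = 1081 = 1 (mod 108).
Step 4: C = 11^23 mod 133 = 121.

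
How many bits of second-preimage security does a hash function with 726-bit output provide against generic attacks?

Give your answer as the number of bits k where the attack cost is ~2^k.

Step 1: The hash has a 726-bit output.
Step 2: Second-preimage resistance means: given a specific input x, it should be infeasible to find a different y with h(y) = h(x).
With a 726-bit output, a generic search for a second preimage costs about 2^726 evaluations (each trial matches the fixed target with probability 2^-726).
Step 3: Security level = 726 bits.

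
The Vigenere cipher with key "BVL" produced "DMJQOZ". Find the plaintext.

Step 1: Extend key: BVLBVL
Step 2: Decrypt each letter (c - k) mod 26:
  D(3) - B(1) = (3-1) mod 26 = 2 = C
  M(12) - V(21) = (12-21) mod 26 = 17 = R
  J(9) - L(11) = (9-11) mod 26 = 24 = Y
  Q(16) - B(1) = (16-1) mod 26 = 15 = P
  O(14) - V(21) = (14-21) mod 26 = 19 = T
  Z(25) - L(11) = (25-11) mod 26 = 14 = O
Plaintext: CRYPTO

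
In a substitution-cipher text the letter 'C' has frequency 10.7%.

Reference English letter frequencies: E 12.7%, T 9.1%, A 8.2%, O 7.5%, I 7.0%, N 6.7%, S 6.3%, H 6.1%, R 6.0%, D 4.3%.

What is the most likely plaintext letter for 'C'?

Step 1: The observed frequency is 10.7%.
Step 2: Compare with English frequencies:
  E: 12.7% (difference: 2.0%)
  T: 9.1% (difference: 1.6%) <-- closest
  A: 8.2% (difference: 2.5%)
  O: 7.5% (difference: 3.2%)
  I: 7.0% (difference: 3.7%)
  N: 6.7% (difference: 4.0%)
  S: 6.3% (difference: 4.4%)
  H: 6.1% (difference: 4.6%)
  R: 6.0% (difference: 4.7%)
  D: 4.3% (difference: 6.4%)
Step 3: 'C' most likely represents 'T' (frequency 9.1%).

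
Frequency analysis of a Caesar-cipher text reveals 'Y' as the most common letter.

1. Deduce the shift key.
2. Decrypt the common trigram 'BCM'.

Step 1: In English, 'E' is the most frequent letter (12.7%).
Step 2: The most frequent ciphertext letter is 'Y' (position 24).
Step 3: Shift = (24 - 4) mod 26 = 20.
Step 4: Decrypt 'BCM' by shifting back 20:
  B -> H
  C -> I
  M -> S
Step 5: 'BCM' decrypts to 'HIS'.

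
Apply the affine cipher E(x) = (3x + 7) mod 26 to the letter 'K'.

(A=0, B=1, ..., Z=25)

Step 1: Convert 'K' to number: x = 10.
Step 2: E(10) = (3 * 10 + 7) mod 26 = 37 mod 26 = 11.
Step 3: Convert 11 back to letter: L.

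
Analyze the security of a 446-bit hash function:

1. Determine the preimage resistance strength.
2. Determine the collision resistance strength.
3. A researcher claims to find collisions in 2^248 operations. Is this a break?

Step 1: Preimage resistance requires brute-force of 2^446 operations.
Step 2: Collision resistance (birthday bound) = 2^(446/2) = 2^223.
Step 3: The claimed attack costs 2^248 operations.
Step 4: Since 2^248 >= 2^223, the claimed attack is no faster than the generic birthday attack, so this does not break collision resistance.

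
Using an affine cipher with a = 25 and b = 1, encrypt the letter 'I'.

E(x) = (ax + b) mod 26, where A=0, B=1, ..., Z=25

Step 1: Convert 'I' to number: x = 8.
Step 2: E(8) = (25 * 8 + 1) mod 26 = 201 mod 26 = 19.
Step 3: Convert 19 back to letter: T.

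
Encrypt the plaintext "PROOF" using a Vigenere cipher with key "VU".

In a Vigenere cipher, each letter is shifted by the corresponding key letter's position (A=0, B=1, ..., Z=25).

Step 1: Repeat key to match plaintext length:
  Plaintext: PROOF
  Key:       VUVUV
Step 2: Encrypt each letter:
  P(15) + V(21) = (15+21) mod 26 = 10 = K
  R(17) + U(20) = (17+20) mod 26 = 11 = L
  O(14) + V(21) = (14+21) mod 26 = 9 = J
  O(14) + U(20) = (14+20) mod 26 = 8 = I
  F(5) + V(21) = (5+21) mod 26 = 0 = A
Ciphertext: KLJIA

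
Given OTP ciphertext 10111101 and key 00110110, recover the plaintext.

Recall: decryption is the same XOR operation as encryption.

Step 1: XOR ciphertext with key:
  Ciphertext: 10111101
  Key:        00110110
  XOR:        10001011
Step 2: Plaintext = 10001011 = 139 in decimal.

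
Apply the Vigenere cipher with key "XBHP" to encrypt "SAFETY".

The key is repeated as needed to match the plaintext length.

Step 1: Repeat key to match plaintext length:
  Plaintext: SAFETY
  Key:       XBHPXB
Step 2: Encrypt each letter:
  S(18) + X(23) = (18+23) mod 26 = 15 = P
  A(0) + B(1) = (0+1) mod 26 = 1 = B
  F(5) + H(7) = (5+7) mod 26 = 12 = M
  E(4) + P(15) = (4+15) mod 26 = 19 = T
  T(19) + X(23) = (19+23) mod 26 = 16 = Q
  Y(24) + B(1) = (24+1) mod 26 = 25 = Z
Ciphertext: PBMTQZ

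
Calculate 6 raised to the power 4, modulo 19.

Step 1: Compute 6^4 mod 19 step by step, reducing modulo 19 at each step.
  6^1 mod 19 = 6
  6^2 mod 19 = (6 * 6) mod 19 = 17
  6^3 mod 19 = (17 * 6) mod 19 = 7
  6^4 mod 19 = (7 * 6) mod 19 = 4
Step 2: Result = 4.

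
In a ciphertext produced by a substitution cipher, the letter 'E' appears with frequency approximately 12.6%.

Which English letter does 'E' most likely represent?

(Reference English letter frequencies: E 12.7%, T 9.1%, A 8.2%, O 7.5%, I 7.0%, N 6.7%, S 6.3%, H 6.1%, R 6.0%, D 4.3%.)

Step 1: The observed frequency is 12.6%.
Step 2: Compare with English frequencies:
  E: 12.7% (difference: 0.1%) <-- closest
  T: 9.1% (difference: 3.5%)
  A: 8.2% (difference: 4.4%)
  O: 7.5% (difference: 5.1%)
  I: 7.0% (difference: 5.6%)
  N: 6.7% (difference: 5.9%)
  S: 6.3% (difference: 6.3%)
  H: 6.1% (difference: 6.5%)
  R: 6.0% (difference: 6.6%)
  D: 4.3% (difference: 8.3%)
Step 3: 'E' most likely represents 'E' (frequency 12.7%).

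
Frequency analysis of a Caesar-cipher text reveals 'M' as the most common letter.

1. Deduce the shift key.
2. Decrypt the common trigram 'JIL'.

Step 1: In English, 'E' is the most frequent letter (12.7%).
Step 2: The most frequent ciphertext letter is 'M' (position 12).
Step 3: Shift = (12 - 4) mod 26 = 8.
Step 4: Decrypt 'JIL' by shifting back 8:
  J -> B
  I -> A
  L -> D
Step 5: 'JIL' decrypts to 'BAD'.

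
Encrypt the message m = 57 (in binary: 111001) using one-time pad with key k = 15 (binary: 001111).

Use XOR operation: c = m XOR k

Step 1: Write out the XOR operation bit by bit:
  Message: 111001
  Key:     001111
  XOR:     110110
Step 2: Convert to decimal: 110110 = 54.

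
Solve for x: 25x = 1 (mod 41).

Step 1: We need x such that 25 * x = 1 (mod 41).
Step 2: Using the extended Euclidean algorithm or trial:
  25 * 23 = 575 = 14 * 41 + 1.
Step 3: Since 575 mod 41 = 1, the inverse is x = 23.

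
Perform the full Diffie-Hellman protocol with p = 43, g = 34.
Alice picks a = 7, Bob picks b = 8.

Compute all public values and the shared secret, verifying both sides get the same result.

Step 1: A = g^a mod p = 34^7 mod 43 = 7.
Step 2: B = g^b mod p = 34^8 mod 43 = 23.
Step 3: Alice computes s = B^a mod p = 23^7 mod 43 = 6.
Step 4: Bob computes s = A^b mod p = 7^8 mod 43 = 6.
Both sides agree: shared secret = 6.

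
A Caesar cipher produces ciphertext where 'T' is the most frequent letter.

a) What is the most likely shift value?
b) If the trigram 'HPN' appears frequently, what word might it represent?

Step 1: In English, 'E' is the most frequent letter (12.7%).
Step 2: The most frequent ciphertext letter is 'T' (position 19).
Step 3: Shift = (19 - 4) mod 26 = 15.
Step 4: Decrypt 'HPN' by shifting back 15:
  H -> S
  P -> A
  N -> Y
Step 5: 'HPN' decrypts to 'SAY'.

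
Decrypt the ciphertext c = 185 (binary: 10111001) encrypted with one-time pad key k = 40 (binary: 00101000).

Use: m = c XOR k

Step 1: XOR ciphertext with key:
  Ciphertext: 10111001
  Key:        00101000
  XOR:        10010001
Step 2: Plaintext = 10010001 = 145 in decimal.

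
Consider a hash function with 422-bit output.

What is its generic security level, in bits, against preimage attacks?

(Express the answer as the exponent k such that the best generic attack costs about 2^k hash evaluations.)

Step 1: The hash has a 422-bit output.
Step 2: Preimage resistance means: given a digest h(x), it should be infeasible to find any input that hashes to it.
With a 422-bit output there are 2^422 possible digests, so a generic brute-force preimage search costs about 2^422 evaluations.
Step 3: Security level = 422 bits.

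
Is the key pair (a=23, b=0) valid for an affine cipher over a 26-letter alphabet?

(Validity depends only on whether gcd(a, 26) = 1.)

Step 1: Compute gcd(23, 26).
Step 2: gcd(23, 26) = 1.
Since gcd = 1, 23 is coprime with 26, so it is a valid key.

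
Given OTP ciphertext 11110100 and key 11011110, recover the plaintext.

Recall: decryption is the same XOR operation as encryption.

Step 1: XOR ciphertext with key:
  Ciphertext: 11110100
  Key:        11011110
  XOR:        00101010
Step 2: Plaintext = 00101010 = 42 in decimal.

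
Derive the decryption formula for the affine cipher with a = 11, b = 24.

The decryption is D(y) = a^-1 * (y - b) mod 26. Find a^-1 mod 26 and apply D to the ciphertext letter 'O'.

Step 1: Find a^-1, the modular inverse of 11 mod 26.
Step 2: We need 11 * a^-1 = 1 (mod 26).
Step 3: 11 * 19 = 209 = 8 * 26 + 1, so a^-1 = 19.
Step 4: D(y) = 19(y - 24) mod 26.
Step 5: Apply to 'O' (y = 14): D(14) = 19 * (14 - 24) mod 26 = 19 * -10 mod 26 = 18 -> 'S'.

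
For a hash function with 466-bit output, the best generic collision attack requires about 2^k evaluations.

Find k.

Step 1: The hash has a 466-bit output.
Step 2: Collision resistance means it should be infeasible to find any x != y with h(x) = h(y).
By the birthday bound, a generic collision search succeeds after about sqrt(2^466) = 2^(466/2) = 2^233 evaluations.
Step 3: Security level = 233 bits.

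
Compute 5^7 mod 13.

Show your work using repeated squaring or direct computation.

Step 1: Compute 5^7 mod 13 step by step, reducing modulo 13 at each step.
  5^1 mod 13 = 5
  5^2 mod 13 = (5 * 5) mod 13 = 12
  5^3 mod 13 = (12 * 5) mod 13 = 8
  5^4 mod 13 = (8 * 5) mod 13 = 1
  5^5 mod 13 = (1 * 5) mod 13 = 5
  5^6 mod 13 = (5 * 5) mod 13 = 12
  5^7 mod 13 = (12 * 5) mod 13 = 8
Step 2: Result = 8.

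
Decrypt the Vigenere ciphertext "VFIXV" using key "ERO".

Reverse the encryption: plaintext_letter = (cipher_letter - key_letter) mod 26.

Step 1: Extend key: EROER
Step 2: Decrypt each letter (c - k) mod 26:
  V(21) - E(4) = (21-4) mod 26 = 17 = R
  F(5) - R(17) = (5-17) mod 26 = 14 = O
  I(8) - O(14) = (8-14) mod 26 = 20 = U
  X(23) - E(4) = (23-4) mod 26 = 19 = T
  V(21) - R(17) = (21-17) mod 26 = 4 = E
Plaintext: ROUTE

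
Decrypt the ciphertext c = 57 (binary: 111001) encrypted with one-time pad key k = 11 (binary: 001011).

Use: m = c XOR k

Step 1: XOR ciphertext with key:
  Ciphertext: 111001
  Key:        001011
  XOR:        110010
Step 2: Plaintext = 110010 = 50 in decimal.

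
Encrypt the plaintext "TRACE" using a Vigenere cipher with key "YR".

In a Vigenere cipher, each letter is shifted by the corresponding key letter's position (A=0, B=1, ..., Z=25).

Step 1: Repeat key to match plaintext length:
  Plaintext: TRACE
  Key:       YRYRY
Step 2: Encrypt each letter:
  T(19) + Y(24) = (19+24) mod 26 = 17 = R
  R(17) + R(17) = (17+17) mod 26 = 8 = I
  A(0) + Y(24) = (0+24) mod 26 = 24 = Y
  C(2) + R(17) = (2+17) mod 26 = 19 = T
  E(4) + Y(24) = (4+24) mod 26 = 2 = C
Ciphertext: RIYTC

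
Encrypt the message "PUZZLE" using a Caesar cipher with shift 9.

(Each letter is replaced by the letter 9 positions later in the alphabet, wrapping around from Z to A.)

Step 1: For each letter, shift forward by 9 positions (mod 26).
  P (position 15) -> position (15+9) mod 26 = 24 -> Y
  U (position 20) -> position (20+9) mod 26 = 3 -> D
  Z (position 25) -> position (25+9) mod 26 = 8 -> I
  Z (position 25) -> position (25+9) mod 26 = 8 -> I
  L (position 11) -> position (11+9) mod 26 = 20 -> U
  E (position 4) -> position (4+9) mod 26 = 13 -> N
Result: YDIIUN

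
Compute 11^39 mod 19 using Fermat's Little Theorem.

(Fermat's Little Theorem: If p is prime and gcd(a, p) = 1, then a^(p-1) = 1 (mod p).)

Step 1: Since 19 is prime, by Fermat's Little Theorem: 11^18 = 1 (mod 19).
Step 2: Reduce exponent: 39 mod 18 = 3.
Step 3: So 11^39 = 11^3 (mod 19).
Step 4: 11^3 mod 19 = 1.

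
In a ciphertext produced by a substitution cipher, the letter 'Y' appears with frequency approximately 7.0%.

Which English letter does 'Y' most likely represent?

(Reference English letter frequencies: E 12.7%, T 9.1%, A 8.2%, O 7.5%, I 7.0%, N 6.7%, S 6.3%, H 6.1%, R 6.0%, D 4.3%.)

Step 1: The observed frequency is 7.0%.
Step 2: Compare with English frequencies:
  E: 12.7% (difference: 5.7%)
  T: 9.1% (difference: 2.1%)
  A: 8.2% (difference: 1.2%)
  O: 7.5% (difference: 0.5%)
  I: 7.0% (difference: 0.0%) <-- closest
  N: 6.7% (difference: 0.3%)
  S: 6.3% (difference: 0.7%)
  H: 6.1% (difference: 0.9%)
  R: 6.0% (difference: 1.0%)
  D: 4.3% (difference: 2.7%)
Step 3: 'Y' most likely represents 'I' (frequency 7.0%).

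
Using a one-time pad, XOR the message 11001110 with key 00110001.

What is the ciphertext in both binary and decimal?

Step 1: Write out the XOR operation bit by bit:
  Message: 11001110
  Key:     00110001
  XOR:     11111111
Step 2: Convert to decimal: 11111111 = 255.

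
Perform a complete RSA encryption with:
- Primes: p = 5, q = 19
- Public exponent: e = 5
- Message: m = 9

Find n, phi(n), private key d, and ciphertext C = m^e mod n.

Step 1: n = 5 * 19 = 95.
Step 2: phi(n) = (5-1)(19-1) = 4 * 18 = 72.
Step 3: Find d = 5^(-1) mod 72 = 29.
  Verify: 5 * 29 = 145 = 1 (mod 72).
Step 4: C = 9^5 mod 95 = 54.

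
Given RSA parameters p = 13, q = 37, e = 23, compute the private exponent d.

Step 1: n = 13 * 37 = 481.
Step 2: phi(n) = 12 * 36 = 432.
Step 3: Find d such that 23 * d = 1 (mod 432).
Step 4: d = 23^(-1) mod 432 = 263.
Verification: 23 * 263 = 6049 = 14 * 432 + 1.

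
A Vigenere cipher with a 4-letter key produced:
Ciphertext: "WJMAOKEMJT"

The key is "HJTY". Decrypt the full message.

Step 1: Key 'HJTY' has length 4. Extended key: HJTYHJTYHJ
Step 2: Decrypt each position:
  W(22) - H(7) = 15 = P
  J(9) - J(9) = 0 = A
  M(12) - T(19) = 19 = T
  A(0) - Y(24) = 2 = C
  O(14) - H(7) = 7 = H
  K(10) - J(9) = 1 = B
  E(4) - T(19) = 11 = L
  M(12) - Y(24) = 14 = O
  J(9) - H(7) = 2 = C
  T(19) - J(9) = 10 = K
Plaintext: PATCHBLOCK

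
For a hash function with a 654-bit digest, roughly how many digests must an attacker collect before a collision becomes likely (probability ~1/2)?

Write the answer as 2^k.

Step 1: The birthday paradox gives collision probability ~50% after sqrt(2^n) = 2^(n/2) hashes.
Step 2: For 654-bit output: 2^(654/2) = 2^327.
Step 3: Approximately 2^327 hash computations needed.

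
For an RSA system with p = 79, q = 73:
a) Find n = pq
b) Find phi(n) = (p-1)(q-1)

Step 1: n = p * q = 79 * 73 = 5767.
Step 2: phi(n) = (p-1)(q-1) = 78 * 72 = 5616.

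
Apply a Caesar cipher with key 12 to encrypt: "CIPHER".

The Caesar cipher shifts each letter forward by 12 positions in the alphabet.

Step 1: For each letter, shift forward by 12 positions (mod 26).
  C (position 2) -> position (2+12) mod 26 = 14 -> O
  I (position 8) -> position (8+12) mod 26 = 20 -> U
  P (position 15) -> position (15+12) mod 26 = 1 -> B
  H (position 7) -> position (7+12) mod 26 = 19 -> T
  E (position 4) -> position (4+12) mod 26 = 16 -> Q
  R (position 17) -> position (17+12) mod 26 = 3 -> D
Result: OUBTQD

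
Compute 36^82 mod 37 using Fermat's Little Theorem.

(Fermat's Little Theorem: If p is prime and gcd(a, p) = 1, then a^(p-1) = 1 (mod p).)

Step 1: Since 37 is prime, by Fermat's Little Theorem: 36^36 = 1 (mod 37).
Step 2: Reduce exponent: 82 mod 36 = 10.
Step 3: So 36^82 = 36^10 (mod 37).
Step 4: 36^10 mod 37 = 1.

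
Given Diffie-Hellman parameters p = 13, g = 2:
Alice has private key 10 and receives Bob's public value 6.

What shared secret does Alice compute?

Step 1: s = B^a mod p = 6^10 mod 13.
  6^1 mod 13 = 6
  6^2 mod 13 = (6 * 6) mod 13 = 10
  6^3 mod 13 = (10 * 6) mod 13 = 8
  6^4 mod 13 = (8 * 6) mod 13 = 9
  6^5 mod 13 = (9 * 6) mod 13 = 2
  6^6 mod 13 = (2 * 6) mod 13 = 12
  6^7 mod 13 = (12 * 6) mod 13 = 7
  6^8 mod 13 = (7 * 6) mod 13 = 3
  6^9 mod 13 = (3 * 6) mod 13 = 5
  6^10 mod 13 = (5 * 6) mod 13 = 4
Result: shared secret = 4.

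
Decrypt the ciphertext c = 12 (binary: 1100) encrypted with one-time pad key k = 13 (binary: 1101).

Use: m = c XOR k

Step 1: XOR ciphertext with key:
  Ciphertext: 1100
  Key:        1101
  XOR:        0001
Step 2: Plaintext = 0001 = 1 in decimal.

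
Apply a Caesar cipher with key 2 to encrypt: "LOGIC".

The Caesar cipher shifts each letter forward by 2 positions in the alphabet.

Step 1: For each letter, shift forward by 2 positions (mod 26).
  L (position 11) -> position (11+2) mod 26 = 13 -> N
  O (position 14) -> position (14+2) mod 26 = 16 -> Q
  G (position 6) -> position (6+2) mod 26 = 8 -> I
  I (position 8) -> position (8+2) mod 26 = 10 -> K
  C (position 2) -> position (2+2) mod 26 = 4 -> E
Result: NQIKE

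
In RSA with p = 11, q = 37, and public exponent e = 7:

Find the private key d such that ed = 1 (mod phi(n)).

Step 1: n = 11 * 37 = 407.
Step 2: phi(n) = 10 * 36 = 360.
Step 3: Find d such that 7 * d = 1 (mod 360).
Step 4: d = 7^(-1) mod 360 = 103.
Verification: 7 * 103 = 721 = 2 * 360 + 1.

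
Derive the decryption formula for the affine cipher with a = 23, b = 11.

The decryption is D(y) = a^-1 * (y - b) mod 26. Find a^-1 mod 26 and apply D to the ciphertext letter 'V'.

Step 1: Find a^-1, the modular inverse of 23 mod 26.
Step 2: We need 23 * a^-1 = 1 (mod 26).
Step 3: 23 * 17 = 391 = 15 * 26 + 1, so a^-1 = 17.
Step 4: D(y) = 17(y - 11) mod 26.
Step 5: Apply to 'V' (y = 21): D(21) = 17 * (21 - 11) mod 26 = 17 * 10 mod 26 = 14 -> 'O'.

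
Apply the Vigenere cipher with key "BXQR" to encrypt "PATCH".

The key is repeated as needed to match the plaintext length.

Step 1: Repeat key to match plaintext length:
  Plaintext: PATCH
  Key:       BXQRB
Step 2: Encrypt each letter:
  P(15) + B(1) = (15+1) mod 26 = 16 = Q
  A(0) + X(23) = (0+23) mod 26 = 23 = X
  T(19) + Q(16) = (19+16) mod 26 = 9 = J
  C(2) + R(17) = (2+17) mod 26 = 19 = T
  H(7) + B(1) = (7+1) mod 26 = 8 = I
Ciphertext: QXJTI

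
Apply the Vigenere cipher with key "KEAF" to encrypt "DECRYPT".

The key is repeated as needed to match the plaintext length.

Step 1: Repeat key to match plaintext length:
  Plaintext: DECRYPT
  Key:       KEAFKEA
Step 2: Encrypt each letter:
  D(3) + K(10) = (3+10) mod 26 = 13 = N
  E(4) + E(4) = (4+4) mod 26 = 8 = I
  C(2) + A(0) = (2+0) mod 26 = 2 = C
  R(17) + F(5) = (17+5) mod 26 = 22 = W
  Y(24) + K(10) = (24+10) mod 26 = 8 = I
  P(15) + E(4) = (15+4) mod 26 = 19 = T
  T(19) + A(0) = (19+0) mod 26 = 19 = T
Ciphertext: NICWITT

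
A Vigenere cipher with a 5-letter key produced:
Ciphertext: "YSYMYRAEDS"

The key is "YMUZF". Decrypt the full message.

Step 1: Key 'YMUZF' has length 5. Extended key: YMUZFYMUZF
Step 2: Decrypt each position:
  Y(24) - Y(24) = 0 = A
  S(18) - M(12) = 6 = G
  Y(24) - U(20) = 4 = E
  M(12) - Z(25) = 13 = N
  Y(24) - F(5) = 19 = T
  R(17) - Y(24) = 19 = T
  A(0) - M(12) = 14 = O
  E(4) - U(20) = 10 = K
  D(3) - Z(25) = 4 = E
  S(18) - F(5) = 13 = N
Plaintext: AGENTTOKEN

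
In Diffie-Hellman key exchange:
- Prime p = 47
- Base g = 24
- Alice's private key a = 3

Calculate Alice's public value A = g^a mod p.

Step 1: A = g^a mod p = 24^3 mod 47.
  24^1 mod 47 = 24
  24^2 mod 47 = (24 * 24) mod 47 = 12
  24^3 mod 47 = (12 * 24) mod 47 = 6
Result: A = 6.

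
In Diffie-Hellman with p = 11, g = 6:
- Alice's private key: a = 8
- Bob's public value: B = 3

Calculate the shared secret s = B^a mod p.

Step 1: s = B^a mod p = 3^8 mod 11.
  3^1 mod 11 = 3
  3^2 mod 11 = (3 * 3) mod 11 = 9
  3^3 mod 11 = (9 * 3) mod 11 = 5
  3^4 mod 11 = (5 * 3) mod 11 = 4
  3^5 mod 11 = (4 * 3) mod 11 = 1
  3^6 mod 11 = (1 * 3) mod 11 = 3
  3^7 mod 11 = (3 * 3) mod 11 = 9
  3^8 mod 11 = (9 * 3) mod 11 = 5
Result: shared secret = 5.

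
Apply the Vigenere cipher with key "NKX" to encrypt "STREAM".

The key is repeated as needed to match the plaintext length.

Step 1: Repeat key to match plaintext length:
  Plaintext: STREAM
  Key:       NKXNKX
Step 2: Encrypt each letter:
  S(18) + N(13) = (18+13) mod 26 = 5 = F
  T(19) + K(10) = (19+10) mod 26 = 3 = D
  R(17) + X(23) = (17+23) mod 26 = 14 = O
  E(4) + N(13) = (4+13) mod 26 = 17 = R
  A(0) + K(10) = (0+10) mod 26 = 10 = K
  M(12) + X(23) = (12+23) mod 26 = 9 = J
Ciphertext: FDORKJ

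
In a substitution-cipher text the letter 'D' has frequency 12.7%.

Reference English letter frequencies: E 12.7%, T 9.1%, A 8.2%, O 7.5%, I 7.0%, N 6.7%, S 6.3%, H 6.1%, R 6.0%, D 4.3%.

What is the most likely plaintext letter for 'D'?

Step 1: The observed frequency is 12.7%.
Step 2: Compare with English frequencies:
  E: 12.7% (difference: 0.0%) <-- closest
  T: 9.1% (difference: 3.6%)
  A: 8.2% (difference: 4.5%)
  O: 7.5% (difference: 5.2%)
  I: 7.0% (difference: 5.7%)
  N: 6.7% (difference: 6.0%)
  S: 6.3% (difference: 6.4%)
  H: 6.1% (difference: 6.6%)
  R: 6.0% (difference: 6.7%)
  D: 4.3% (difference: 8.4%)
Step 3: 'D' most likely represents 'E' (frequency 12.7%).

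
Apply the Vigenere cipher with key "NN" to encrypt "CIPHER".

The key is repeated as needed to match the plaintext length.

Step 1: Repeat key to match plaintext length:
  Plaintext: CIPHER
  Key:       NNNNNN
Step 2: Encrypt each letter:
  C(2) + N(13) = (2+13) mod 26 = 15 = P
  I(8) + N(13) = (8+13) mod 26 = 21 = V
  P(15) + N(13) = (15+13) mod 26 = 2 = C
  H(7) + N(13) = (7+13) mod 26 = 20 = U
  E(4) + N(13) = (4+13) mod 26 = 17 = R
  R(17) + N(13) = (17+13) mod 26 = 4 = E
Ciphertext: PVCURE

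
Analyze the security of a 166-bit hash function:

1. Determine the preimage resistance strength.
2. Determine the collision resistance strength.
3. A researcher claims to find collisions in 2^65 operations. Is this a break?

Step 1: Preimage resistance requires brute-force of 2^166 operations.
Step 2: Collision resistance (birthday bound) = 2^(166/2) = 2^83.
Step 3: The claimed attack costs 2^65 operations.
Step 4: Since 2^65 < 2^83, the claimed attack beats the generic birthday bound, so collision resistance is broken.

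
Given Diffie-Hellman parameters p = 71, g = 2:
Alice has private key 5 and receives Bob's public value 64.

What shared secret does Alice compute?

Step 1: s = B^a mod p = 64^5 mod 71.
  64^1 mod 71 = 64
  64^2 mod 71 = (64 * 64) mod 71 = 49
  64^3 mod 71 = (49 * 64) mod 71 = 12
  64^4 mod 71 = (12 * 64) mod 71 = 58
  64^5 mod 71 = (58 * 64) mod 71 = 20
Result: shared secret = 20.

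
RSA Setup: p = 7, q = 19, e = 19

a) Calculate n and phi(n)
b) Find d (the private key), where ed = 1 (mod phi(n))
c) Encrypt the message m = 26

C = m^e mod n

Step 1: n = 7 * 19 = 133.
Step 2: phi(n) = (7-1)(19-1) = 6 * 18 = 108.
Step 3: Find d = 19^(-1) mod 108 = 91.
  Verify: 19 * 91 = 1729 = 1 (mod 108).
Step 4: C = 26^19 mod 133 = 26.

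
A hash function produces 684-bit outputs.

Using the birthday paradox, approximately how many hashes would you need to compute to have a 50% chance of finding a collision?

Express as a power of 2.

Step 1: The birthday paradox gives collision probability ~50% after sqrt(2^n) = 2^(n/2) hashes.
Step 2: For 684-bit output: 2^(684/2) = 2^342.
Step 3: Approximately 2^342 hash computations needed.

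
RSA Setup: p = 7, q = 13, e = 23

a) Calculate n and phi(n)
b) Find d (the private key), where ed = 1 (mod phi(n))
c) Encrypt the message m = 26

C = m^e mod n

Step 1: n = 7 * 13 = 91.
Step 2: phi(n) = (7-1)(13-1) = 6 * 12 = 72.
Step 3: Find d = 23^(-1) mod 72 = 47.
  Verify: 23 * 47 = 1081 = 1 (mod 72).
Step 4: C = 26^23 mod 91 = 52.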